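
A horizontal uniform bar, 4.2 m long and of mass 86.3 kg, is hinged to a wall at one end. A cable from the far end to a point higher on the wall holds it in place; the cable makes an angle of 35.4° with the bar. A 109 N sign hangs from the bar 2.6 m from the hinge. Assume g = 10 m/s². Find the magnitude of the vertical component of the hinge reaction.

|H_y| ≈ 473 N

Take torques about the hinge: T sin 35.4° · 4.2 = 86.3×10×2.1 + 109×2.6 = 2095.7 N·m.
So T = 2095.7 / (0.5793 × 4.2) = 861.37 N.
ΣF_y = 0: H_y = (86.3×10 + 109) − T sin 35.4° = 972 − 498.98 = 473.02 N.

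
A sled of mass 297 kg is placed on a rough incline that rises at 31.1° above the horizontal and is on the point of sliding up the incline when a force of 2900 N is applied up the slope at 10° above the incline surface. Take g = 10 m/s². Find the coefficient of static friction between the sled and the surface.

μ ≈ 0.648

On the verge of sliding up the incline, friction is at its maximum μN and acts down the slope.
Perpendicular to incline: N = W cos 31.1° − P sin 10° = 2543 − 503.6 = 2040 N.
Along incline: P cos 10° − μN = W sin 31.1° → μ = −(W sin 31.1° − P cos 10°) / N = 0.6481.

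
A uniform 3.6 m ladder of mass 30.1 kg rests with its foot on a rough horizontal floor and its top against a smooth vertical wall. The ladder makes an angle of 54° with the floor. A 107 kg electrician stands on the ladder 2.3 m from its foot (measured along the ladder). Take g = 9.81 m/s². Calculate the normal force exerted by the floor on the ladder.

ΣF_y = 0: N_floor = 30.1×9.81 + 107×9.81 = 1345 N.

N_floor ≈ 1340 N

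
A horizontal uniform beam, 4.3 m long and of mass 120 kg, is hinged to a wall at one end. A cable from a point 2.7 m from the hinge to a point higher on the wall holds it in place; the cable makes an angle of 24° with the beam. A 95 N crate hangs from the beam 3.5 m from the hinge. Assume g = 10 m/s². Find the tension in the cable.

T ≈ 2650 N

Take torques about the hinge: T sin 24° · 2.7 = 120×10×2.15 + 95×3.5 = 2912.5 N·m.
So T = 2912.5 / (0.4067 × 2.7) = 2652.1 N.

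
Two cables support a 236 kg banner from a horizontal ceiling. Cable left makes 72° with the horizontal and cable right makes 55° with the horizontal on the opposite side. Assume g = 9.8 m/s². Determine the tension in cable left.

T_left ≈ 1660 N

Weight W = 236 × 9.8 = 2313 N acts straight down.
Horizontal: T_left cos 72° = T_right cos 55°  →  T_right = 0.5388 T_left.
Vertical: T_left sin 72° + T_right sin 55° = 2313.
Substituting the horizontal relation into the vertical equation gives 1.392 T_left = 2313, so T_left = 1661 N.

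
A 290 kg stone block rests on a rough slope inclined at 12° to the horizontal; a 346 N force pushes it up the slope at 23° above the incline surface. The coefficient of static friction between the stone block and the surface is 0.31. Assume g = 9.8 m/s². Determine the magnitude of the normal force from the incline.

Axes along / perpendicular to the incline. W sin 12° = 590.9 N down-slope; W cos 12° = 2780 N into the surface.
Perpendicular: N = W cos 12° − P sin 23° = 2780 − 135.2 = 2645 N.
Along incline: P cos 23° + f = W sin 12° (friction acts up-slope) → f = 590.9 − 318.5 = 272.4 N.
|f| = 272.4 N ≤ μN = 819.9 N, so the stone block is indeed static.

N ≈ 2640 N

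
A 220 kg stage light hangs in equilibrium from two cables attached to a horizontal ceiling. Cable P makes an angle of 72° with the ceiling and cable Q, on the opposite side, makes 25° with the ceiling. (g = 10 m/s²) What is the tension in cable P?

Weight W = 220 × 10 = 2200 N acts straight down.
Horizontal: T_P cos 72° = T_Q cos 25°  →  T_Q = 0.341 T_P.
Vertical: T_P sin 72° + T_Q sin 25° = 2200.
Substituting the horizontal relation into the vertical equation gives 1.095 T_P = 2200, so T_P = 2009 N.

T_P ≈ 2010 N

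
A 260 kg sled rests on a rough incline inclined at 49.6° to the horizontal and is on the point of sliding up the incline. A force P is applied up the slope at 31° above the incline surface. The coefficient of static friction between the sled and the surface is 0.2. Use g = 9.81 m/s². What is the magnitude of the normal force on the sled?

On the verge of sliding up the incline, friction equals μN and acts down the slope.
Perpendicular: N + P sin 31° = W cos 49.6° = 1653 N.
Along incline: P cos 31° = W sin 49.6° + μN  with W sin 49.6° = 1942 N.
Solving the pair for P and N: P = 2367 N, N = 433.9 N (and f = μN = 86.77 N).

N ≈ 434 N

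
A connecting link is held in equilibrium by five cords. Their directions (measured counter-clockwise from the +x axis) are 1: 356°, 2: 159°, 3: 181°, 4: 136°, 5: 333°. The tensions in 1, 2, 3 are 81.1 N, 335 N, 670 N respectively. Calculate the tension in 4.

Resolve: ΣF_x = 81.1 cos 356° + 335 cos 159° + 670 cos 181° + T_4 cos 136° + T_5 cos 333° = 0.
        ΣF_y = 81.1 sin 356° + 335 sin 159° + 670 sin 181° + T_4 sin 136° + T_5 sin 333° = 0.
The known terms sum to (-901.7, 102.7) N, so -0.7193 T_4 + 0.8910 T_5 = 901.7 and 0.6947 T_4 − 0.4540 T_5 = -102.7.
Solving simultaneously: T_4 = 1087 N, T_5 = 1890 N.

T_4 ≈ 1090 N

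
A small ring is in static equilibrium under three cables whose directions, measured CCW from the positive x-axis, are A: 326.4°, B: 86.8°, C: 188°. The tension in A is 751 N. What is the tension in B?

T_B ≈ 508 N

Resolve: ΣF_x = 751 cos 326.4° + T_B cos 86.8° + T_C cos 188° = 0.
        ΣF_y = 751 sin 326.4° + T_B sin 86.8° + T_C sin 188° = 0.
The known terms sum to (625.5, -415.6) N, so 0.0558 T_B − 0.9903 T_C = -625.5 and 0.9984 T_B − 0.1392 T_C = 415.6.
Solving simultaneously: T_B = 508.3 N, T_C = 660.3 N.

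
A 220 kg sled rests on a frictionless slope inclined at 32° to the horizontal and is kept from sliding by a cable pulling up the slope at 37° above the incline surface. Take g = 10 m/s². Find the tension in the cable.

Take axes along and perpendicular to the incline. Weight components: W sin 32° = 1166 N down-slope, W cos 32° = 1866 N into the surface.
Along incline: T cos 37° = W sin 32° → T = 1460 N.
Perpendicular: N = W cos 32° − T sin 37° = 987.2 N.

T ≈ 1460 N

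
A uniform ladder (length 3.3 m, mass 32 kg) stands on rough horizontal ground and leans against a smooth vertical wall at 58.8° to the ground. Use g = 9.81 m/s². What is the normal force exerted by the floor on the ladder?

ΣF_y = 0: N_floor = 32×9.81 = 313.92 N.

N_floor ≈ 314 N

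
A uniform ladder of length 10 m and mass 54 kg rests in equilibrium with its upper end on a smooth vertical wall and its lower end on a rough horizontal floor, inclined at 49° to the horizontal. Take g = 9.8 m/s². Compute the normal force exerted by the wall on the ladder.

Torques about the foot: N_wall · 10 sin 49° = 54×9.8×5 cos 49° → N_wall = 230.01 N.

N_wall ≈ 230 N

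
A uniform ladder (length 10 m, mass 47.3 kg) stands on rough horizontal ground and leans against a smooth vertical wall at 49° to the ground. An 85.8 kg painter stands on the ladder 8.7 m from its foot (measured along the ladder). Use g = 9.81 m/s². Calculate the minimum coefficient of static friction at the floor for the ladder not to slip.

ΣF_y = 0: N_floor = 47.3×9.81 + 85.8×9.81 = 1305.7 N.
Torques about the foot: N_wall · 10 sin 49° = 47.3×9.81×5 cos 49° + 85.8×9.81×8.7 cos 49° → N_wall = 838.24 N.
ΣF_x = 0: f_floor = N_wall = 838.24 N.
μ_min = f_floor / N_floor = 838.24 / 1305.7 = 0.642.

μ_min ≈ 0.642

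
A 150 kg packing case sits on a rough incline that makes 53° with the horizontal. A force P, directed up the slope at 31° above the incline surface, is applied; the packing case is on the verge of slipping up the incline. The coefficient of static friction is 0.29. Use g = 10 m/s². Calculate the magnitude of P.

On the verge of sliding up the incline, friction equals μN and acts down the slope.
Perpendicular: N + P sin 31° = W cos 53° = 902.7 N.
Along incline: P cos 31° = W sin 53° + μN  with W sin 53° = 1198 N.
Solving the pair for P and N: P = 1450 N, N = 155.8 N (and f = μN = 45.17 N).

P ≈ 1450 N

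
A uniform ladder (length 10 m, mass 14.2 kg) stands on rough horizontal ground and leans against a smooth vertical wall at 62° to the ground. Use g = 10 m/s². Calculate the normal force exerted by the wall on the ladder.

N_wall ≈ 37.8 N

Torques about the foot: N_wall · 10 sin 62° = 14.2×10×5 cos 62° → N_wall = 37.751 N.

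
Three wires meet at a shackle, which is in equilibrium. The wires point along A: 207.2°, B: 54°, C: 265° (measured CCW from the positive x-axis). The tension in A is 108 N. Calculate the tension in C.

T_C ≈ 94.5 N

Resolve: ΣF_x = 108 cos 207.2° + T_B cos 54° + T_C cos 265° = 0.
        ΣF_y = 108 sin 207.2° + T_B sin 54° + T_C sin 265° = 0.
The known terms sum to (-96.06, -49.37) N, so 0.5878 T_B − 0.0872 T_C = 96.06 and 0.8090 T_B − 0.9962 T_C = 49.37.
Solving simultaneously: T_B = 177.4 N, T_C = 94.55 N.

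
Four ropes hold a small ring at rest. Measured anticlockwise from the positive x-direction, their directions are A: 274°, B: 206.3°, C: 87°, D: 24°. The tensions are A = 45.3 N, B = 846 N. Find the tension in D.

T_D ≈ 822 N

Resolve: ΣF_x = 45.3 cos 274° + 846 cos 206.3° + T_C cos 87° + T_D cos 24° = 0.
        ΣF_y = 45.3 sin 274° + 846 sin 206.3° + T_C sin 87° + T_D sin 24° = 0.
The known terms sum to (-755.3, -420) N, so 0.0523 T_C + 0.9135 T_D = 755.3 and 0.9986 T_C + 0.4067 T_D = 420.
Solving simultaneously: T_C = 85.88 N, T_D = 821.8 N.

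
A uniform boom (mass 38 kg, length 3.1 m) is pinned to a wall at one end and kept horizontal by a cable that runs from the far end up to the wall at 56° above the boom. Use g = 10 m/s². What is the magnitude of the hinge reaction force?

|H| ≈ 229 N

Take torques about the hinge: T sin 56° · 3.1 = 38×10×1.55 = 589 N·m.
So T = 589 / (0.8290 × 3.1) = 229.18 N.
ΣF_x = 0: H_x = T cos 56° = 128.16 N.
ΣF_y = 0: H_y = (38×10) − T sin 56° = 380 − 190 = 190 N.
|H| = √(H_x² + H_y²) = √((128.16)² + (190)²) = 229.18 N.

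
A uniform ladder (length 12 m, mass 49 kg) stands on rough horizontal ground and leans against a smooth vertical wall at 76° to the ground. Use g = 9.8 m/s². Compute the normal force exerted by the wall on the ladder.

N_wall ≈ 59.9 N

Torques about the foot: N_wall · 12 sin 76° = 49×9.8×6 cos 76° → N_wall = 59.864 N.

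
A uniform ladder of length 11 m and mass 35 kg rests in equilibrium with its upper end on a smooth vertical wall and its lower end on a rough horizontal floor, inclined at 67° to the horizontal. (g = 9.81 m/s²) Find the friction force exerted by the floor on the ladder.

Torques about the foot: N_wall · 11 sin 67° = 35×9.81×5.5 cos 67° → N_wall = 72.872 N.
ΣF_x = 0: f_floor = N_wall = 72.872 N.

f ≈ 72.9 N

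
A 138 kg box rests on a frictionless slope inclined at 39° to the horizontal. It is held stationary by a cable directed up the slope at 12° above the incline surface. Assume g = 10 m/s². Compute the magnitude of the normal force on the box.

N ≈ 888 N

Take axes along and perpendicular to the incline. Weight components: W sin 39° = 868.5 N down-slope, W cos 39° = 1072 N into the surface.
Along incline: T cos 12° = W sin 39° → T = 887.9 N.
Perpendicular: N = W cos 39° − T sin 12° = 887.9 N.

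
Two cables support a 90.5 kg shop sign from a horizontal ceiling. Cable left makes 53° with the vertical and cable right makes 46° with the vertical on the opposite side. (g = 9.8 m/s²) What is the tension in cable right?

T_right ≈ 717 N

Angles from the horizontal: cable left is 90° − 53° = 37°, cable right is 90° − 46° = 44°.
Weight W = 90.5 × 9.8 = 886.9 N acts straight down.
Horizontal: T_left cos 37° = T_right cos 44°  →  T_left = 0.9007 T_right.
Vertical: T_left sin 37° + T_right sin 44° = 886.9.
Substituting the horizontal relation into the vertical equation gives 1.237 T_right = 886.9, so T_right = 717.1 N.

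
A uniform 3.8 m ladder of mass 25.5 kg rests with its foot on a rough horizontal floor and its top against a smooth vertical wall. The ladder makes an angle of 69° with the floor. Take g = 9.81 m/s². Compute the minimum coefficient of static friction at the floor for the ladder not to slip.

μ_min ≈ 0.192

ΣF_y = 0: N_floor = 25.5×9.81 = 250.16 N.
Torques about the foot: N_wall · 3.8 sin 69° = 25.5×9.81×1.9 cos 69° → N_wall = 48.013 N.
ΣF_x = 0: f_floor = N_wall = 48.013 N.
μ_min = f_floor / N_floor = 48.013 / 250.16 = 0.1919.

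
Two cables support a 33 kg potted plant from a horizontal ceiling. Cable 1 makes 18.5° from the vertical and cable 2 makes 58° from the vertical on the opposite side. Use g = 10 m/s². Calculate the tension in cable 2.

Angles from the horizontal: cable 1 is 90° − 18.5° = 71.5°, cable 2 is 90° − 58° = 32°.
Weight W = 33 × 10 = 330 N acts straight down.
Horizontal: T_1 cos 71.5° = T_2 cos 32°  →  T_1 = 2.673 T_2.
Vertical: T_1 sin 71.5° + T_2 sin 32° = 330.
Substituting the horizontal relation into the vertical equation gives 3.064 T_2 = 330, so T_2 = 107.7 N.

T_2 ≈ 108 N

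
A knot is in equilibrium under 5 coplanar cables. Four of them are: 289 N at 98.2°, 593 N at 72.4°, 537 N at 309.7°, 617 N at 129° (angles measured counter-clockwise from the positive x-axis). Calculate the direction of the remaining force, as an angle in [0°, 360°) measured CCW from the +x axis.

Sum the known components: ΣF_x = 92.81 N, ΣF_y = 917.6 N.
For equilibrium the remaining force must supply (−ΣF_x, −ΣF_y) = (-92.81, -917.6) N.
Magnitude = √((-92.81)² + (-917.6)²) = 922.3 N; direction = atan2(-917.6, -92.81) = 264.2°.

θ ≈ 264°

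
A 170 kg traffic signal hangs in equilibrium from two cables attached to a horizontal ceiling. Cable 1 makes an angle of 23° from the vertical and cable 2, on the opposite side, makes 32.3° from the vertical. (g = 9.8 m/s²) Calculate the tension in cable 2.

T_2 ≈ 792 N

Angles from the horizontal: cable 1 is 90° − 23° = 67°, cable 2 is 90° − 32.3° = 57.7°.
Weight W = 170 × 9.8 = 1666 N acts straight down.
Horizontal: T_1 cos 67° = T_2 cos 57.7°  →  T_1 = 1.368 T_2.
Vertical: T_1 sin 67° + T_2 sin 57.7° = 1666.
Substituting the horizontal relation into the vertical equation gives 2.104 T_2 = 1666, so T_2 = 791.8 N.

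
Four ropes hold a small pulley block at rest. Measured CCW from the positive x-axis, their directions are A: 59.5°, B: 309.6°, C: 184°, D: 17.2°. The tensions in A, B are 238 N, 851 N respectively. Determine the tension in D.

T_D ≈ 2170 N

Resolve: ΣF_x = 238 cos 59.5° + 851 cos 309.6° + T_C cos 184° + T_D cos 17.2° = 0.
        ΣF_y = 238 sin 59.5° + 851 sin 309.6° + T_C sin 184° + T_D sin 17.2° = 0.
The known terms sum to (663.2, -450.6) N, so -0.9976 T_C + 0.9553 T_D = -663.2 and -0.0698 T_C + 0.2957 T_D = 450.6.
Solving simultaneously: T_C = 2744 N, T_D = 2171 N.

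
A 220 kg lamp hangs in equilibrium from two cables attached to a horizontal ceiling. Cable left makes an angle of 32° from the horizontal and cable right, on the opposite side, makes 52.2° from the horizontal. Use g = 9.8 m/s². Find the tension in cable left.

T_left ≈ 1330 N

Weight W = 220 × 9.8 = 2156 N acts straight down.
Horizontal: T_left cos 32° = T_right cos 52.2°  →  T_right = 1.384 T_left.
Vertical: T_left sin 32° + T_right sin 52.2° = 2156.
Substituting the horizontal relation into the vertical equation gives 1.623 T_left = 2156, so T_left = 1328 N.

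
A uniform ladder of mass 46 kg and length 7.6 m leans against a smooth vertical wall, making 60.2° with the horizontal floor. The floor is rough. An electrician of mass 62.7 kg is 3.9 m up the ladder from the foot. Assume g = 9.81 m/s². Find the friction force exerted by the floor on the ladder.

Torques about the foot: N_wall · 7.6 sin 60.2° = 46×9.81×3.8 cos 60.2° + 62.7×9.81×3.9 cos 60.2° → N_wall = 309.99 N.
ΣF_x = 0: f_floor = N_wall = 309.99 N.

f ≈ 310 N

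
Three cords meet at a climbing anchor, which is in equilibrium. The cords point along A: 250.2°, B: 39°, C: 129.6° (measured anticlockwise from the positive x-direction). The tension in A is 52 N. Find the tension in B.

T_B ≈ 44.8 N

Resolve: ΣF_x = 52 cos 250.2° + T_B cos 39° + T_C cos 129.6° = 0.
        ΣF_y = 52 sin 250.2° + T_B sin 39° + T_C sin 129.6° = 0.
The known terms sum to (-17.61, -48.93) N, so 0.7771 T_B − 0.6374 T_C = 17.61 and 0.6293 T_B + 0.7705 T_C = 48.93.
Solving simultaneously: T_B = 44.76 N, T_C = 26.94 N.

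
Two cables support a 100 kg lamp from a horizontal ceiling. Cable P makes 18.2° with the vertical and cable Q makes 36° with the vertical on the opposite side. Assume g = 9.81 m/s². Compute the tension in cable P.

T_P ≈ 711 N

Angles from the horizontal: cable P is 90° − 18.2° = 71.8°, cable Q is 90° − 36° = 54°.
Weight W = 100 × 9.81 = 981 N acts straight down.
Horizontal: T_P cos 71.8° = T_Q cos 54°  →  T_Q = 0.5314 T_P.
Vertical: T_P sin 71.8° + T_Q sin 54° = 981.
Substituting the horizontal relation into the vertical equation gives 1.38 T_P = 981, so T_P = 710.9 N.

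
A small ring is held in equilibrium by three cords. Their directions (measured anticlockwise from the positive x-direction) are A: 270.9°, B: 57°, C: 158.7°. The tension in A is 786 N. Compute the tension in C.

T_C ≈ 448 N

Resolve: ΣF_x = 786 cos 270.9° + T_B cos 57° + T_C cos 158.7° = 0.
        ΣF_y = 786 sin 270.9° + T_B sin 57° + T_C sin 158.7° = 0.
The known terms sum to (12.35, -785.9) N, so 0.5446 T_B − 0.9317 T_C = -12.35 and 0.8387 T_B + 0.3633 T_C = 785.9.
Solving simultaneously: T_B = 743.2 N, T_C = 447.7 N.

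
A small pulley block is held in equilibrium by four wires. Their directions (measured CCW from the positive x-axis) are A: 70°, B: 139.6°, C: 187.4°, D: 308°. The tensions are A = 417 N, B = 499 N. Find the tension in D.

Resolve: ΣF_x = 417 cos 70° + 499 cos 139.6° + T_C cos 187.4° + T_D cos 308° = 0.
        ΣF_y = 417 sin 70° + 499 sin 139.6° + T_C sin 187.4° + T_D sin 308° = 0.
The known terms sum to (-237.4, 715.3) N, so -0.9917 T_C + 0.6157 T_D = 237.4 and -0.1288 T_C − 0.7880 T_D = -715.3.
Solving simultaneously: T_C = 294.3 N, T_D = 859.6 N.

T_D ≈ 860 N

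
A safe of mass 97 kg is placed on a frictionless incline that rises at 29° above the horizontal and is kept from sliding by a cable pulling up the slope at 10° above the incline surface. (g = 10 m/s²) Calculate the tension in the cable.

T ≈ 478 N

Take axes along and perpendicular to the incline. Weight components: W sin 29° = 470.3 N down-slope, W cos 29° = 848.4 N into the surface.
Along incline: T cos 10° = W sin 29° → T = 477.5 N.
Perpendicular: N = W cos 29° − T sin 10° = 765.5 N.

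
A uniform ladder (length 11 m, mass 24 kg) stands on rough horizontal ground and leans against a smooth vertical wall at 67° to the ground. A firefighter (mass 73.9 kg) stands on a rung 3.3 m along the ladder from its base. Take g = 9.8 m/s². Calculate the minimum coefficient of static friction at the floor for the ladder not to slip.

μ_min ≈ 0.148

ΣF_y = 0: N_floor = 24×9.8 + 73.9×9.8 = 959.42 N.
Torques about the foot: N_wall · 11 sin 67° = 24×9.8×5.5 cos 67° + 73.9×9.8×3.3 cos 67° → N_wall = 142.14 N.
ΣF_x = 0: f_floor = N_wall = 142.14 N.
μ_min = f_floor / N_floor = 142.14 / 959.42 = 0.1482.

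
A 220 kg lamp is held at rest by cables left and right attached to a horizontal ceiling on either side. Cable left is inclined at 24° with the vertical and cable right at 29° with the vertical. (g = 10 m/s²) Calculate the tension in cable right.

T_right ≈ 1120 N

Angles from the horizontal: cable left is 90° − 24° = 66°, cable right is 90° − 29° = 61°.
Weight W = 220 × 10 = 2200 N acts straight down.
Horizontal: T_left cos 66° = T_right cos 61°  →  T_left = 1.192 T_right.
Vertical: T_left sin 66° + T_right sin 61° = 2200.
Substituting the horizontal relation into the vertical equation gives 1.964 T_right = 2200, so T_right = 1120 N.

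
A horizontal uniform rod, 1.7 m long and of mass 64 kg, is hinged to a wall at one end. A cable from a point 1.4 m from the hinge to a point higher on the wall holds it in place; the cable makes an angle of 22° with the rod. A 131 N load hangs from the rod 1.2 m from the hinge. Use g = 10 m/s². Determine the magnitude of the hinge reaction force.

Take torques about the hinge: T sin 22° · 1.4 = 64×10×0.85 + 131×1.2 = 701.2 N·m.
So T = 701.2 / (0.3746 × 1.4) = 1337 N.
ΣF_x = 0: H_x = T cos 22° = 1239.7 N.
ΣF_y = 0: H_y = (64×10 + 131) − T sin 22° = 771 − 500.86 = 270.14 N.
|H| = √(H_x² + H_y²) = √((1239.7)² + (270.14)²) = 1268.8 N.

|H| ≈ 1270 N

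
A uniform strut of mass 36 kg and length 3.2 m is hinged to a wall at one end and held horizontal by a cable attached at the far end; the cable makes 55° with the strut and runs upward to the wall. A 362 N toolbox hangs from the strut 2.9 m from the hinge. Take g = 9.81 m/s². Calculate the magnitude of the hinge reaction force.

|H| ≈ 411 N

Take torques about the hinge: T sin 55° · 3.2 = 36×9.81×1.6 + 362×2.9 = 1614.9 N·m.
So T = 1614.9 / (0.8192 × 3.2) = 616.05 N.
ΣF_x = 0: H_x = T cos 55° = 353.35 N.
ΣF_y = 0: H_y = (36×9.81 + 362) − T sin 55° = 715.16 − 504.64 = 210.52 N.
|H| = √(H_x² + H_y²) = √((353.35)² + (210.52)²) = 411.31 N.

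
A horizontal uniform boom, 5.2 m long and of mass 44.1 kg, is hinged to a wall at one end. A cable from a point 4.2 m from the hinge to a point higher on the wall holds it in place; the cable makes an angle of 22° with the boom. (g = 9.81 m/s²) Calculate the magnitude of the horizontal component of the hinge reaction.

Take torques about the hinge: T sin 22° · 4.2 = 44.1×9.81×2.6 = 1124.8 N·m.
So T = 1124.8 / (0.3746 × 4.2) = 714.92 N.
ΣF_x = 0: H_x = T cos 22° = 662.86 N.

H_x ≈ 663 N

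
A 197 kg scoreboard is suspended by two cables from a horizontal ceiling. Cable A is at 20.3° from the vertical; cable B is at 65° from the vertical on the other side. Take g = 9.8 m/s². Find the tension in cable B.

Angles from the horizontal: cable A is 90° − 20.3° = 69.7°, cable B is 90° − 65° = 25°.
Weight W = 197 × 9.8 = 1931 N acts straight down.
Horizontal: T_A cos 69.7° = T_B cos 25°  →  T_A = 2.612 T_B.
Vertical: T_A sin 69.7° + T_B sin 25° = 1931.
Substituting the horizontal relation into the vertical equation gives 2.873 T_B = 1931, so T_B = 672.1 N.

T_B ≈ 672 N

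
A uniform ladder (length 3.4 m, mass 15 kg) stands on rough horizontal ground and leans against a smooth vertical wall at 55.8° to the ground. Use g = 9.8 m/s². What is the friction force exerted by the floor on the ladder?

f ≈ 50 N

Torques about the foot: N_wall · 3.4 sin 55.8° = 15×9.8×1.7 cos 55.8° → N_wall = 49.951 N.
ΣF_x = 0: f_floor = N_wall = 49.951 N.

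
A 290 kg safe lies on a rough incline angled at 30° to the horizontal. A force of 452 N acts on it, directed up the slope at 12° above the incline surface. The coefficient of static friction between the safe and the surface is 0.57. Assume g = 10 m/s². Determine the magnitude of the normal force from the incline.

N ≈ 2420 N

Axes along / perpendicular to the incline. W sin 30° = 1450 N down-slope; W cos 30° = 2511 N into the surface.
Perpendicular: N = W cos 30° − P sin 12° = 2511 − 93.98 = 2417 N.
Along incline: P cos 12° + f = W sin 30° (friction acts up-slope) → f = 1450 − 442.1 = 1008 N.
|f| = 1008 N ≤ μN = 1378 N, so the safe is indeed static.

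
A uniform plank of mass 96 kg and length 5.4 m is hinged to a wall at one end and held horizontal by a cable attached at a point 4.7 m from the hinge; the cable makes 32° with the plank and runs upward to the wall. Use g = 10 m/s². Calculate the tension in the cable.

T ≈ 1040 N

Take torques about the hinge: T sin 32° · 4.7 = 96×10×2.7 = 2592 N·m.
So T = 2592 / (0.5299 × 4.7) = 1040.7 N.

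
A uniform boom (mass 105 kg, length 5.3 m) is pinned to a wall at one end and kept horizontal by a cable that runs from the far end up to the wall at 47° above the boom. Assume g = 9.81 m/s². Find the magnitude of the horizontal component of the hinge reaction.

H_x ≈ 480 N

Take torques about the hinge: T sin 47° · 5.3 = 105×9.81×2.65 = 2729.6 N·m.
So T = 2729.6 / (0.7314 × 5.3) = 704.21 N.
ΣF_x = 0: H_x = T cos 47° = 480.27 N.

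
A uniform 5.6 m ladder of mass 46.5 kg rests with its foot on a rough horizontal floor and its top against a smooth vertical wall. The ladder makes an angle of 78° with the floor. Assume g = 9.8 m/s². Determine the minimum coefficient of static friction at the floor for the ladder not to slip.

ΣF_y = 0: N_floor = 46.5×9.8 = 455.7 N.
Torques about the foot: N_wall · 5.6 sin 78° = 46.5×9.8×2.8 cos 78° → N_wall = 48.431 N.
ΣF_x = 0: f_floor = N_wall = 48.431 N.
μ_min = f_floor / N_floor = 48.431 / 455.7 = 0.1063.

μ_min ≈ 0.106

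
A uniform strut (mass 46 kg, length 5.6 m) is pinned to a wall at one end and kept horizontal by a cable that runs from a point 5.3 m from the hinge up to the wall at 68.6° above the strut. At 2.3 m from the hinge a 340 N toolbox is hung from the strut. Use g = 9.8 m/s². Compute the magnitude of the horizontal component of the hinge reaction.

H_x ≈ 151 N

Take torques about the hinge: T sin 68.6° · 5.3 = 46×9.8×2.8 + 340×2.3 = 2044.2 N·m.
So T = 2044.2 / (0.9311 × 5.3) = 414.27 N.
ΣF_x = 0: H_x = T cos 68.6° = 151.16 N.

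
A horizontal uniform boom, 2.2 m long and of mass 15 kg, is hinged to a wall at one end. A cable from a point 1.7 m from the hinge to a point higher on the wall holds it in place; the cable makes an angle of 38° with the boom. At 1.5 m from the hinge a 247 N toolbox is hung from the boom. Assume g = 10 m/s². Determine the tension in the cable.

Take torques about the hinge: T sin 38° · 1.7 = 15×10×1.1 + 247×1.5 = 535.5 N·m.
So T = 535.5 / (0.6157 × 1.7) = 511.64 N.

T ≈ 512 N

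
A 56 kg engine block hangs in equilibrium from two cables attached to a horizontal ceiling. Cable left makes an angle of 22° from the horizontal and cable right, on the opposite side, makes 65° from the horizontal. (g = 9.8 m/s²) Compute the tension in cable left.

T_left ≈ 232 N

Weight W = 56 × 9.8 = 548.8 N acts straight down.
Horizontal: T_left cos 22° = T_right cos 65°  →  T_right = 2.194 T_left.
Vertical: T_left sin 22° + T_right sin 65° = 548.8.
Substituting the horizontal relation into the vertical equation gives 2.363 T_left = 548.8, so T_left = 232.3 N.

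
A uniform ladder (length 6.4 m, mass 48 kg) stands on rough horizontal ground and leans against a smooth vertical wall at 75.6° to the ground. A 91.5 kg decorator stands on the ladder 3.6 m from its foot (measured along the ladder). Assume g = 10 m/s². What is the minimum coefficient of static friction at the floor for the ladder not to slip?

μ_min ≈ 0.139

ΣF_y = 0: N_floor = 48×10 + 91.5×10 = 1395 N.
Torques about the foot: N_wall · 6.4 sin 75.6° = 48×10×3.2 cos 75.6° + 91.5×10×3.6 cos 75.6° → N_wall = 193.77 N.
ΣF_x = 0: f_floor = N_wall = 193.77 N.
μ_min = f_floor / N_floor = 193.77 / 1395 = 0.1389.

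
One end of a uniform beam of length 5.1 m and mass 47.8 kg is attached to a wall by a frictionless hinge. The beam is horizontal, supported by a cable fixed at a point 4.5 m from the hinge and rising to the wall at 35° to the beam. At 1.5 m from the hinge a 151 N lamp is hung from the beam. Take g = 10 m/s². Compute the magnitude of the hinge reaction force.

Take torques about the hinge: T sin 35° · 4.5 = 47.8×10×2.55 + 151×1.5 = 1445.4 N·m.
So T = 1445.4 / (0.5736 × 4.5) = 560 N.
ΣF_x = 0: H_x = T cos 35° = 458.72 N.
ΣF_y = 0: H_y = (47.8×10 + 151) − T sin 35° = 629 − 321.2 = 307.8 N.
|H| = √(H_x² + H_y²) = √((458.72)² + (307.8)²) = 552.42 N.

|H| ≈ 552 N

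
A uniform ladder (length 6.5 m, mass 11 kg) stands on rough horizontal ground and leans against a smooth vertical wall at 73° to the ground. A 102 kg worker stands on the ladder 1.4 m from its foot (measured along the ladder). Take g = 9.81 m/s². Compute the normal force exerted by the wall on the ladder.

N_wall ≈ 82.4 N

Torques about the foot: N_wall · 6.5 sin 73° = 11×9.81×3.25 cos 73° + 102×9.81×1.4 cos 73° → N_wall = 82.386 N.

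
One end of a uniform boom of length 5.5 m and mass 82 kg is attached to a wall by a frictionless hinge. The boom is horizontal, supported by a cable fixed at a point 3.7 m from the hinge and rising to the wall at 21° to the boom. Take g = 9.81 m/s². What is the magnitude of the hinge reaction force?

Take torques about the hinge: T sin 21° · 3.7 = 82×9.81×2.75 = 2212.2 N·m.
So T = 2212.2 / (0.3584 × 3.7) = 1668.3 N.
ΣF_x = 0: H_x = T cos 21° = 1557.5 N.
ΣF_y = 0: H_y = (82×9.81) − T sin 21° = 804.42 − 597.88 = 206.54 N.
|H| = √(H_x² + H_y²) = √((1557.5)² + (206.54)²) = 1571.2 N.

|H| ≈ 1570 N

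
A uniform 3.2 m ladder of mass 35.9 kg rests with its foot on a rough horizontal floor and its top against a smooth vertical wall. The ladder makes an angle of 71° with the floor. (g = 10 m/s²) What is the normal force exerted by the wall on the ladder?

Torques about the foot: N_wall · 3.2 sin 71° = 35.9×10×1.6 cos 71° → N_wall = 61.807 N.

N_wall ≈ 61.8 N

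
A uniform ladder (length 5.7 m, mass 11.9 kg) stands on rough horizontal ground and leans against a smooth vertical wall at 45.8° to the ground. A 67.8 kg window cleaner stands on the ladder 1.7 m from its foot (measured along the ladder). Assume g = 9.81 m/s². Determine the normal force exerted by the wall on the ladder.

N_wall ≈ 250 N

Torques about the foot: N_wall · 5.7 sin 45.8° = 11.9×9.81×2.85 cos 45.8° + 67.8×9.81×1.7 cos 45.8° → N_wall = 249.67 N.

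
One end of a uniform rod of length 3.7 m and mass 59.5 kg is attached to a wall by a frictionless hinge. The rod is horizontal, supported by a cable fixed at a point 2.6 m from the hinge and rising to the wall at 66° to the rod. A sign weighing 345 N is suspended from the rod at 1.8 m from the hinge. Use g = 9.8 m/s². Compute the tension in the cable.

T ≈ 716 N

Take torques about the hinge: T sin 66° · 2.6 = 59.5×9.8×1.85 + 345×1.8 = 1699.7 N·m.
So T = 1699.7 / (0.9135 × 2.6) = 715.61 N.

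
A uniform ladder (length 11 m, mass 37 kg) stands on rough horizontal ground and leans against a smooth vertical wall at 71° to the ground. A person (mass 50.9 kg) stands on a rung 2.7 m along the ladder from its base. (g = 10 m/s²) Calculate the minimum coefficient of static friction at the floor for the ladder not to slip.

μ_min ≈ 0.121

ΣF_y = 0: N_floor = 37×10 + 50.9×10 = 879 N.
Torques about the foot: N_wall · 11 sin 71° = 37×10×5.5 cos 71° + 50.9×10×2.7 cos 71° → N_wall = 106.72 N.
ΣF_x = 0: f_floor = N_wall = 106.72 N.
μ_min = f_floor / N_floor = 106.72 / 879 = 0.1214.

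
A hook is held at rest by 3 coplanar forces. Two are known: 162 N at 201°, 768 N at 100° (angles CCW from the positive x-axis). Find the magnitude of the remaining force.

Sum the known components: ΣF_x = -284.6 N, ΣF_y = 698.3 N.
For equilibrium the remaining force must supply (−ΣF_x, −ΣF_y) = (284.6, -698.3) N.
Magnitude = √((284.6)² + (-698.3)²) = 754 N; direction = atan2(-698.3, 284.6) = 292.2°.

F ≈ 754 N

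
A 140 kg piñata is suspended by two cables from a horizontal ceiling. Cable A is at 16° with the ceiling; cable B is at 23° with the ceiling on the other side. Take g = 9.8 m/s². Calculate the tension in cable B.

T_B ≈ 2100 N

Weight W = 140 × 9.8 = 1372 N acts straight down.
Horizontal: T_A cos 16° = T_B cos 23°  →  T_A = 0.9576 T_B.
Vertical: T_A sin 16° + T_B sin 23° = 1372.
Substituting the horizontal relation into the vertical equation gives 0.6547 T_B = 1372, so T_B = 2096 N.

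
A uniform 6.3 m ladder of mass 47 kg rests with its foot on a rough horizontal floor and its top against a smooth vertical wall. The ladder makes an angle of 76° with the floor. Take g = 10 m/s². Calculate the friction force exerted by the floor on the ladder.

f ≈ 58.6 N

Torques about the foot: N_wall · 6.3 sin 76° = 47×10×3.15 cos 76° → N_wall = 58.592 N.
ΣF_x = 0: f_floor = N_wall = 58.592 N.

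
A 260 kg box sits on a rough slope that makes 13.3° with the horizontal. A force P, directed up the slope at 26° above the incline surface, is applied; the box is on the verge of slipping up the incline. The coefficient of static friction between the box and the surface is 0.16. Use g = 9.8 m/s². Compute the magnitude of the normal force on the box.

On the verge of sliding up the incline, friction equals μN and acts down the slope.
Perpendicular: N + P sin 26° = W cos 13.3° = 2480 N.
Along incline: P cos 26° = W sin 13.3° + μN  with W sin 13.3° = 586.2 N.
Solving the pair for P and N: P = 1014 N, N = 2035 N (and f = μN = 325.6 N).

N ≈ 2030 N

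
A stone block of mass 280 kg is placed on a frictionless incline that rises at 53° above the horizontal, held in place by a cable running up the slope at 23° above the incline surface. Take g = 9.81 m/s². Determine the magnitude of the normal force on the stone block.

Take axes along and perpendicular to the incline. Weight components: W sin 53° = 2194 N down-slope, W cos 53° = 1653 N into the surface.
Along incline: T cos 23° = W sin 53° → T = 2383 N.
Perpendicular: N = W cos 53° − T sin 23° = 721.9 N.

N ≈ 722 N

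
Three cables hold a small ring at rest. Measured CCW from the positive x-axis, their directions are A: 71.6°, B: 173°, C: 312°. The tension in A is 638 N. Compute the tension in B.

T_B ≈ 846 N

Resolve: ΣF_x = 638 cos 71.6° + T_B cos 173° + T_C cos 312° = 0.
        ΣF_y = 638 sin 71.6° + T_B sin 173° + T_C sin 312° = 0.
The known terms sum to (201.4, 605.4) N, so -0.9925 T_B + 0.6691 T_C = -201.4 and 0.1219 T_B − 0.7431 T_C = -605.4.
Solving simultaneously: T_B = 845.6 N, T_C = 953.3 N.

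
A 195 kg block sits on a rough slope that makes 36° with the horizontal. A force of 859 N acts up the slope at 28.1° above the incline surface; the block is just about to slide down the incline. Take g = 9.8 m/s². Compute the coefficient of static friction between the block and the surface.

μ ≈ 0.320

On the verge of sliding down the incline, friction is at its maximum μN and acts up the slope.
Perpendicular to incline: N = W cos 36° − P sin 28.1° = 1546 − 404.6 = 1141 N.
Along incline: P cos 28.1° + μN = W sin 36° → μ = (W sin 36° − P cos 28.1°) / N = 0.3202.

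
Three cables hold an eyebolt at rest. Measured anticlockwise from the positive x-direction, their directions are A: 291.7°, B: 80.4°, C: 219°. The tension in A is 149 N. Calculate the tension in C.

Resolve: ΣF_x = 149 cos 291.7° + T_B cos 80.4° + T_C cos 219° = 0.
        ΣF_y = 149 sin 291.7° + T_B sin 80.4° + T_C sin 219° = 0.
The known terms sum to (55.09, -138.4) N, so 0.1668 T_B − 0.7771 T_C = -55.09 and 0.9860 T_B − 0.6293 T_C = 138.4.
Solving simultaneously: T_B = 215.1 N, T_C = 117.1 N.

T_C ≈ 117 N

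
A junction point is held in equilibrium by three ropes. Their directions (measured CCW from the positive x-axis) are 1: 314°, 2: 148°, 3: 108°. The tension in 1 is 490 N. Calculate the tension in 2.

Resolve: ΣF_x = 490 cos 314° + T_2 cos 148° + T_3 cos 108° = 0.
        ΣF_y = 490 sin 314° + T_2 sin 148° + T_3 sin 108° = 0.
The known terms sum to (340.4, -352.5) N, so -0.8480 T_2 − 0.3090 T_3 = -340.4 and 0.5299 T_2 + 0.9511 T_3 = 352.5.
Solving simultaneously: T_2 = 334.2 N, T_3 = 184.4 N.

T_2 ≈ 334 N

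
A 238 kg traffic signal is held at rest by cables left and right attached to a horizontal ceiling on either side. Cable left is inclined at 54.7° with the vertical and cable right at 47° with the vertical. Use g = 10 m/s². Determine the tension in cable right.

T_right ≈ 1980 N

Angles from the horizontal: cable left is 90° − 54.7° = 35.3°, cable right is 90° − 47° = 43°.
Weight W = 238 × 10 = 2380 N acts straight down.
Horizontal: T_left cos 35.3° = T_right cos 43°  →  T_left = 0.8961 T_right.
Vertical: T_left sin 35.3° + T_right sin 43° = 2380.
Substituting the horizontal relation into the vertical equation gives 1.2 T_right = 2380, so T_right = 1984 N.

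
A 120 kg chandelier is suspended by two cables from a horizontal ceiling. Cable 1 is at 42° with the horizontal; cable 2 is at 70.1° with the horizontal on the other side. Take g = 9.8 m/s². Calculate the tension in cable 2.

T_2 ≈ 943 N

Weight W = 120 × 9.8 = 1176 N acts straight down.
Horizontal: T_1 cos 42° = T_2 cos 70.1°  →  T_1 = 0.458 T_2.
Vertical: T_1 sin 42° + T_2 sin 70.1° = 1176.
Substituting the horizontal relation into the vertical equation gives 1.247 T_2 = 1176, so T_2 = 943.2 N.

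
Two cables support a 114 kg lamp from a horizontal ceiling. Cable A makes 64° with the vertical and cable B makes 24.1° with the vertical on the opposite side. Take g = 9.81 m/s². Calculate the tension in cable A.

T_A ≈ 457 N

Angles from the horizontal: cable A is 90° − 64° = 26°, cable B is 90° − 24.1° = 65.9°.
Weight W = 114 × 9.81 = 1118 N acts straight down.
Horizontal: T_A cos 26° = T_B cos 65.9°  →  T_B = 2.201 T_A.
Vertical: T_A sin 26° + T_B sin 65.9° = 1118.
Substituting the horizontal relation into the vertical equation gives 2.448 T_A = 1118, so T_A = 456.9 N.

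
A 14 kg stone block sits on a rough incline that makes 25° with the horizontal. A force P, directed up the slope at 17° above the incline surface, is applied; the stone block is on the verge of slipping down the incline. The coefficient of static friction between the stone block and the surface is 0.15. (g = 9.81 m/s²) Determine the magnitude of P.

On the verge of sliding down the incline, friction equals μN and acts up the slope.
Perpendicular: N + P sin 17° = W cos 25° = 124.5 N.
Along incline: P cos 17° + μN = W sin 25° with W sin 25° = 58.04 N.
Solving the pair for P and N: P = 43.15 N, N = 111.9 N (and f = μN = 16.78 N).

P ≈ 43.1 N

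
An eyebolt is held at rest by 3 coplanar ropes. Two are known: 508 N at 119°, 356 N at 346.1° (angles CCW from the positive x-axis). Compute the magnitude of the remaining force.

Sum the known components: ΣF_x = 99.29 N, ΣF_y = 358.8 N.
For equilibrium the remaining force must supply (−ΣF_x, −ΣF_y) = (-99.29, -358.8) N.
Magnitude = √((-99.29)² + (-358.8)²) = 372.3 N; direction = atan2(-358.8, -99.29) = 254.5°.

F ≈ 372 N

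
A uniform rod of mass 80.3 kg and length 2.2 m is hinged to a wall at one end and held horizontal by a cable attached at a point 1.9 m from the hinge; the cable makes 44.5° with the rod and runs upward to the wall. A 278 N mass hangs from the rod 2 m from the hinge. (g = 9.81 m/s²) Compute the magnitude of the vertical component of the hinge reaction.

Take torques about the hinge: T sin 44.5° · 1.9 = 80.3×9.81×1.1 + 278×2 = 1422.5 N·m.
So T = 1422.5 / (0.7009 × 1.9) = 1068.2 N.
ΣF_y = 0: H_y = (80.3×9.81 + 278) − T sin 44.5° = 1065.7 − 748.69 = 317.05 N.

|H_y| ≈ 317 N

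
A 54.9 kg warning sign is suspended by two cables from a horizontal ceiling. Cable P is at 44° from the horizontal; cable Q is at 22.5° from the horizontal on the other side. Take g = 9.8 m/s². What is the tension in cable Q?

Weight W = 54.9 × 9.8 = 538 N acts straight down.
Horizontal: T_P cos 44° = T_Q cos 22.5°  →  T_P = 1.284 T_Q.
Vertical: T_P sin 44° + T_Q sin 22.5° = 538.
Substituting the horizontal relation into the vertical equation gives 1.275 T_Q = 538, so T_Q = 422 N.

T_Q ≈ 422 N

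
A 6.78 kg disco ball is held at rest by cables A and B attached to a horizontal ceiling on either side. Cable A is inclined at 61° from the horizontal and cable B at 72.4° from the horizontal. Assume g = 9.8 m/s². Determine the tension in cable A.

Weight W = 6.78 × 9.8 = 66.44 N acts straight down.
Horizontal: T_A cos 61° = T_B cos 72.4°  →  T_B = 1.603 T_A.
Vertical: T_A sin 61° + T_B sin 72.4° = 66.44.
Substituting the horizontal relation into the vertical equation gives 2.403 T_A = 66.44, so T_A = 27.65 N.

T_A ≈ 27.7 N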